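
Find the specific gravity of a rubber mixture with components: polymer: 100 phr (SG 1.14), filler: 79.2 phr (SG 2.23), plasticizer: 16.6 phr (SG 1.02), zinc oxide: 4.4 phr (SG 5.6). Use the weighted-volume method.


Sum of weights = 200.2
Volume contributions:
  polymer: 100/1.14 = 87.7193
  filler: 79.2/2.23 = 35.5157
  plasticizer: 16.6/1.02 = 16.2745
  zinc oxide: 4.4/5.6 = 0.7857
Sum of volumes = 140.2952
SG = 200.2 / 140.2952 = 1.427

SG = 1.427


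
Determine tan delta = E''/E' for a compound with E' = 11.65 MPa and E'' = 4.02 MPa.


tan delta = E'' / E'
= 4.02 / 11.65
= 0.3451

tan delta = 0.3451


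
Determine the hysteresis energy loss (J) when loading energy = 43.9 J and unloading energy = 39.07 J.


Hysteresis loss = loading - unloading
= 43.9 - 39.07
= 4.83 J

4.83 J


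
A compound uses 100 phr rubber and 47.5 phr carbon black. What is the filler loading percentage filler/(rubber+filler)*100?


Filler % = filler / (rubber + filler) * 100
= 47.5 / (100 + 47.5) * 100
= 47.5 / 147.5 * 100
= 32.2%

32.2%


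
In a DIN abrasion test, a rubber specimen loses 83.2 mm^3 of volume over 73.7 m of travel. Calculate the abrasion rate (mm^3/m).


Rate = volume_loss / distance
= 83.2 / 73.7
= 1.129 mm^3/m

1.129 mm^3/m


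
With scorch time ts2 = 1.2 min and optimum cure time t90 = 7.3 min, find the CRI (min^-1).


CRI = 100 / (t90 - ts2)
= 100 / (7.3 - 1.2)
= 100 / 6.1
= 16.39 min^-1

16.39 min^-1


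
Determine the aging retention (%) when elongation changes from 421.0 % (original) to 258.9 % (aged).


Retention = aged / original * 100
= 258.9 / 421.0 * 100
= 61.5%

61.5%


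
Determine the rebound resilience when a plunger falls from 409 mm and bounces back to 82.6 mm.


Resilience = h_rebound / h_drop * 100
= 82.6 / 409 * 100
= 20.2%

20.2%


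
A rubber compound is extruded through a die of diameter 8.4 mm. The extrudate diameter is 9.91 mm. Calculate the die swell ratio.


Die swell ratio = D_extrudate / D_die
= 9.91 / 8.4
= 1.18

Die swell = 1.18


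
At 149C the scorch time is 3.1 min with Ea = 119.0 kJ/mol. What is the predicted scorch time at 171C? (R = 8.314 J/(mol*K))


Convert temperatures: T1 = 149 + 273.15 = 422.15 K, T2 = 171 + 273.15 = 444.15 K
ts2_new = 3.1 * exp(119000 / 8.314 * (1/444.15 - 1/422.15))
1/T2 - 1/T1 = -1.1733e-04
ts2_new = 0.58 min

0.58 min


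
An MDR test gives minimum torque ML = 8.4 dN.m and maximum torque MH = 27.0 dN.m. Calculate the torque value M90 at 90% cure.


M90 = ML + 0.9 * (MH - ML)
M90 = 8.4 + 0.9 * (27.0 - 8.4)
M90 = 8.4 + 0.9 * 18.6
M90 = 25.14 dN.m

25.14 dN.m


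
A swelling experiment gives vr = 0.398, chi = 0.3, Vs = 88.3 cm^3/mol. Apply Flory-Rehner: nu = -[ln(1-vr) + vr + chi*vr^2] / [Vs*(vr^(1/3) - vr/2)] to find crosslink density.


ln(1 - vr) = ln(1 - 0.398) = -0.5075
Numerator = -((-0.5075) + 0.398 + 0.3 * 0.398^2) = 0.0620
Denominator = 88.3 * (0.398^(1/3) - 0.398/2) = 47.3797
nu = 0.0620 / 47.3797 = 0.0013 mol/cm^3

0.0013 mol/cm^3


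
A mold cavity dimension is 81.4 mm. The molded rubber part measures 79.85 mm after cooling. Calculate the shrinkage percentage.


Shrinkage = (mold - part) / mold * 100
= (81.4 - 79.85) / 81.4 * 100
= 1.55 / 81.4 * 100
= 1.9%

1.9%


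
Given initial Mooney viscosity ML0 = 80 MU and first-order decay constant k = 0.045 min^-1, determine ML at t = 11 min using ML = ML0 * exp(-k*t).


ML = ML0 * exp(-k * t)
ML = 80 * exp(-0.045 * 11)
ML = 80 * 0.6096
ML = 48.77 MU

48.77 MU


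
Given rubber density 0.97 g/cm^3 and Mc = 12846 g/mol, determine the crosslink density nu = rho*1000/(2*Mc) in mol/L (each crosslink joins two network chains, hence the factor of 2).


nu = rho * 1000 / (2 * Mc)
nu = 0.97 * 1000 / (2 * 12846)
nu = 970.0 / 25692
nu = 0.0378 mol/L

0.0378 mol/L


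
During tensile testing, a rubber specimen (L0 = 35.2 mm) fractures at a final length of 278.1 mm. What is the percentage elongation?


Elongation = (Lf - L0) / L0 * 100
= (278.1 - 35.2) / 35.2 * 100
= 242.9 / 35.2 * 100
= 690.1%

690.1%


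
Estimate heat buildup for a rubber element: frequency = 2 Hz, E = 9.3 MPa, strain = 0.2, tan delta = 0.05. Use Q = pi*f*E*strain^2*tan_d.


Q = pi * f * E * strain^2 * tan_d
= pi * 2 * 9.3 * 0.2^2 * 0.05
= pi * 2 * 9.3 * 0.0400 * 0.05
= 0.1169

Q = 0.1169


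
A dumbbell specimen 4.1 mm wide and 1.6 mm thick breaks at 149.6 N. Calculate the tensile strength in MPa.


Area = width * thickness = 4.1 * 1.6 = 6.56 mm^2
TS = force / area = 149.6 / 6.56 = 22.8 MPa

22.8 MPa


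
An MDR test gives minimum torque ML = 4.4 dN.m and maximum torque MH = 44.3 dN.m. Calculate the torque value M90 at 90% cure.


M90 = ML + 0.9 * (MH - ML)
M90 = 4.4 + 0.9 * (44.3 - 4.4)
M90 = 4.4 + 0.9 * 39.9
M90 = 40.31 dN.m

40.31 dN.m


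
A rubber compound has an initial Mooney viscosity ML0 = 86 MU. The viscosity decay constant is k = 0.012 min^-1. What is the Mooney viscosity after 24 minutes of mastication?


ML = ML0 * exp(-k * t)
ML = 86 * exp(-0.012 * 24)
ML = 86 * 0.7498
ML = 64.48 MU

64.48 MU


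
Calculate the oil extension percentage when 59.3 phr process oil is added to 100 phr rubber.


Oil % = oil / (100 + oil) * 100
= 59.3 / (100 + 59.3) * 100
= 59.3 / 159.3 * 100
= 37.23%

37.23%


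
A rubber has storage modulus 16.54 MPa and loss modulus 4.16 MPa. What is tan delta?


tan delta = E'' / E'
= 4.16 / 16.54
= 0.2515

tan delta = 0.2515


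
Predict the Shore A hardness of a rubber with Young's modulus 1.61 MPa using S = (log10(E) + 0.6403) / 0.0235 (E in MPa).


log10(E) = 0.0235*S - 0.6403  =>  S = (log10(E) + 0.6403) / 0.0235
log10(1.61) = 0.206826
S = (0.206826 + 0.6403) / 0.0235 = 0.847126 / 0.0235
S = 36.0

Shore A = 36.0


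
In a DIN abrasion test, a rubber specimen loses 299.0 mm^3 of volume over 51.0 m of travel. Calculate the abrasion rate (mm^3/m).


Rate = volume_loss / distance
= 299.0 / 51.0
= 5.863 mm^3/m

5.863 mm^3/m


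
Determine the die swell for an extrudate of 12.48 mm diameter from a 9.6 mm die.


Die swell ratio = D_extrudate / D_die
= 12.48 / 9.6
= 1.3

Die swell = 1.3


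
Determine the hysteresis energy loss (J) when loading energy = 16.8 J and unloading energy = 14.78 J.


Hysteresis loss = loading - unloading
= 16.8 - 14.78
= 2.02 J

2.02 J


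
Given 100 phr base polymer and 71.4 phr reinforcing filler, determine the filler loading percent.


Filler % = filler / (rubber + filler) * 100
= 71.4 / (100 + 71.4) * 100
= 71.4 / 171.4 * 100
= 41.66%

41.66%


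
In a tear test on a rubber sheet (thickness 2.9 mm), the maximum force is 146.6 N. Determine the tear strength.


Tear strength = force / thickness
= 146.6 / 2.9
= 50.55 N/mm

50.55 N/mm


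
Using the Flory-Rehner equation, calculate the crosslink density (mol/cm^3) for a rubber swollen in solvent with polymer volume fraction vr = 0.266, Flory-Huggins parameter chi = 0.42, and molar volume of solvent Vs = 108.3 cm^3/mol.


ln(1 - vr) = ln(1 - 0.266) = -0.3092
Numerator = -((-0.3092) + 0.266 + 0.42 * 0.266^2) = 0.0135
Denominator = 108.3 * (0.266^(1/3) - 0.266/2) = 55.2463
nu = 0.0135 / 55.2463 = 2.4488e-04 mol/cm^3

2.4488e-04 mol/cm^3


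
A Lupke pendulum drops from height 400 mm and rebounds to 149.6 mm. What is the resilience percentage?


Resilience = h_rebound / h_drop * 100
= 149.6 / 400 * 100
= 37.4%

37.4%


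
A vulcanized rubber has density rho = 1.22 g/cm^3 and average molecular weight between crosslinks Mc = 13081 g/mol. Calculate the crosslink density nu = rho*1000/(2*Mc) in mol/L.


nu = rho * 1000 / (2 * Mc)
nu = 1.22 * 1000 / (2 * 13081)
nu = 1220.0 / 26162
nu = 0.0466 mol/L

0.0466 mol/L


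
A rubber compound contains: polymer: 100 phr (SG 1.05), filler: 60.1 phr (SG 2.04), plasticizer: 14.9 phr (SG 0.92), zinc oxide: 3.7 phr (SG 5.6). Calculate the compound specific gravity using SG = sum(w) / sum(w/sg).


Sum of weights = 178.7
Volume contributions:
  polymer: 100/1.05 = 95.2381
  filler: 60.1/2.04 = 29.4608
  plasticizer: 14.9/0.92 = 16.1957
  zinc oxide: 3.7/5.6 = 0.6607
Sum of volumes = 141.5552
SG = 178.7 / 141.5552 = 1.262

SG = 1.262


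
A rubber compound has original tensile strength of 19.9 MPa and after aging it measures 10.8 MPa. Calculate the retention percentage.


Retention = aged / original * 100
= 10.8 / 19.9 * 100
= 54.3%

54.3%


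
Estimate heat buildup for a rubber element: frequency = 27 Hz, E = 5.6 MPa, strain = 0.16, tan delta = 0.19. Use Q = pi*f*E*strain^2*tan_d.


Q = pi * f * E * strain^2 * tan_d
= pi * 27 * 5.6 * 0.16^2 * 0.19
= pi * 27 * 5.6 * 0.0256 * 0.19
= 2.3104

Q = 2.3104


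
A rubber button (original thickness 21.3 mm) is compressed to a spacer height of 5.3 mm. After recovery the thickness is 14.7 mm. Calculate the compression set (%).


CS = (t0 - recovered) / (t0 - ts) * 100
= (21.3 - 14.7) / (21.3 - 5.3) * 100
= 6.6 / 16.0 * 100
= 41.2%

41.2%


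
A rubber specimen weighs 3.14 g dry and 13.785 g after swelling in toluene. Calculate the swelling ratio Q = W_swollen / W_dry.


Q = W_swollen / W_dry
Q = 13.785 / 3.14
Q = 4.39

Q = 4.39


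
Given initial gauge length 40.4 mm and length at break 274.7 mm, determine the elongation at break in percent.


Elongation = (Lf - L0) / L0 * 100
= (274.7 - 40.4) / 40.4 * 100
= 234.3 / 40.4 * 100
= 580.0%

580.0%


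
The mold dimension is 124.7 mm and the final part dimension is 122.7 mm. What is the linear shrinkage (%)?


Shrinkage = (mold - part) / mold * 100
= (124.7 - 122.7) / 124.7 * 100
= 2.0 / 124.7 * 100
= 1.6%

1.6%


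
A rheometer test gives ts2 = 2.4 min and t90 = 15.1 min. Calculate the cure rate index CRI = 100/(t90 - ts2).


CRI = 100 / (t90 - ts2)
= 100 / (15.1 - 2.4)
= 100 / 12.7
= 7.87 min^-1

7.87 min^-1


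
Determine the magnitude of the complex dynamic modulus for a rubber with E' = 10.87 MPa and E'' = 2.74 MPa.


|E*| = sqrt(E'^2 + E''^2)
= sqrt(10.87^2 + 2.74^2)
= sqrt(118.1569 + 7.5076)
= 11.21 MPa

11.21 MPa


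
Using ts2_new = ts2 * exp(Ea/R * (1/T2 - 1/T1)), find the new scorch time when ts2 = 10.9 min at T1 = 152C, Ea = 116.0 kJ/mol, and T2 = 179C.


Convert temperatures: T1 = 152 + 273.15 = 425.15 K, T2 = 179 + 273.15 = 452.15 K
ts2_new = 10.9 * exp(116000 / 8.314 * (1/452.15 - 1/425.15))
1/T2 - 1/T1 = -1.4046e-04
ts2_new = 1.54 min

1.54 min


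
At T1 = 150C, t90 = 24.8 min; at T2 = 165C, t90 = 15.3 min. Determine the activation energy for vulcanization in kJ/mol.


T1 = 423.15 K, T2 = 438.15 K
1/T1 - 1/T2 = 8.0905e-05
ln(t1/t2) = ln(24.8/15.3) = 0.4830
Ea = 8.314 * 0.4830 / 8.0905e-05 = 49633.4888 J/mol
Ea = 49.63 kJ/mol

49.63 kJ/mol


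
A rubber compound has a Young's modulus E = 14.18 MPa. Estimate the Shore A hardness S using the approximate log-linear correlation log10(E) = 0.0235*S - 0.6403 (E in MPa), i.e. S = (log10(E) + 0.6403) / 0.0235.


log10(E) = 0.0235*S - 0.6403  =>  S = (log10(E) + 0.6403) / 0.0235
log10(14.18) = 1.151676
S = (1.151676 + 0.6403) / 0.0235 = 1.791976 / 0.0235
S = 76.3

Shore A = 76.3


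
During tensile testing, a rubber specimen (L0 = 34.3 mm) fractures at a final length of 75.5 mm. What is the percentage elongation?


Elongation = (Lf - L0) / L0 * 100
= (75.5 - 34.3) / 34.3 * 100
= 41.2 / 34.3 * 100
= 120.1%

120.1%


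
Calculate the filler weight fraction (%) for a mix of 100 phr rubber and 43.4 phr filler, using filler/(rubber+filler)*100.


Filler % = filler / (rubber + filler) * 100
= 43.4 / (100 + 43.4) * 100
= 43.4 / 143.4 * 100
= 30.26%

30.26%


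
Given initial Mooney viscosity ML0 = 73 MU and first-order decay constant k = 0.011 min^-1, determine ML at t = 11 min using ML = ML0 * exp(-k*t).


ML = ML0 * exp(-k * t)
ML = 73 * exp(-0.011 * 11)
ML = 73 * 0.8860
ML = 64.68 MU

64.68 MU


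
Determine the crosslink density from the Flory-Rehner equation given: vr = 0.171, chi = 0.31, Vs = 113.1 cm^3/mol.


ln(1 - vr) = ln(1 - 0.171) = -0.1875
Numerator = -((-0.1875) + 0.171 + 0.31 * 0.171^2) = 0.0075
Denominator = 113.1 * (0.171^(1/3) - 0.171/2) = 53.1061
nu = 0.0075 / 53.1061 = 1.4067e-04 mol/cm^3

1.4067e-04 mol/cm^3


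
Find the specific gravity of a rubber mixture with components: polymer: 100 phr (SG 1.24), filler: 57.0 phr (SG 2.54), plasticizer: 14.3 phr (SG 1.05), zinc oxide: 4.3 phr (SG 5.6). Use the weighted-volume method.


Sum of weights = 175.6
Volume contributions:
  polymer: 100/1.24 = 80.6452
  filler: 57.0/2.54 = 22.4409
  plasticizer: 14.3/1.05 = 13.6190
  zinc oxide: 4.3/5.6 = 0.7679
Sum of volumes = 117.4730
SG = 175.6 / 117.4730 = 1.495

SG = 1.495


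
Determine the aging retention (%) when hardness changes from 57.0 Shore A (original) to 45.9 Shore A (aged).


Retention = aged / original * 100
= 45.9 / 57.0 * 100
= 80.5%

80.5%


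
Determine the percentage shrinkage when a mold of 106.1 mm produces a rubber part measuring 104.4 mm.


Shrinkage = (mold - part) / mold * 100
= (106.1 - 104.4) / 106.1 * 100
= 1.7 / 106.1 * 100
= 1.6%

1.6%


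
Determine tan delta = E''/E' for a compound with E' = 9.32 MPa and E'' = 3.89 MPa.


tan delta = E'' / E'
= 3.89 / 9.32
= 0.4174

tan delta = 0.4174


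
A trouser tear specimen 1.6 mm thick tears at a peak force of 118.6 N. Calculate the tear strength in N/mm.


Tear strength = force / thickness
= 118.6 / 1.6
= 74.12 N/mm

74.12 N/mm


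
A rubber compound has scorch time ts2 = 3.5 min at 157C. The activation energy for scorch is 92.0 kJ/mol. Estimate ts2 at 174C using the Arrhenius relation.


Convert temperatures: T1 = 157 + 273.15 = 430.15 K, T2 = 174 + 273.15 = 447.15 K
ts2_new = 3.5 * exp(92000 / 8.314 * (1/447.15 - 1/430.15))
1/T2 - 1/T1 = -8.8384e-05
ts2_new = 1.32 min

1.32 min


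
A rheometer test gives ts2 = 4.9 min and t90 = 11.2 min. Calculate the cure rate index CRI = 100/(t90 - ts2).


CRI = 100 / (t90 - ts2)
= 100 / (11.2 - 4.9)
= 100 / 6.3
= 15.87 min^-1

15.87 min^-1


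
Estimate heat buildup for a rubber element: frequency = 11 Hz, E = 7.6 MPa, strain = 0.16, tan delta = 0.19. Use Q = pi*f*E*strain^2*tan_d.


Q = pi * f * E * strain^2 * tan_d
= pi * 11 * 7.6 * 0.16^2 * 0.19
= pi * 11 * 7.6 * 0.0256 * 0.19
= 1.2775

Q = 1.2775


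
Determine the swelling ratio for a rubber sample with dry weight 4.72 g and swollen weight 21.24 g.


Q = W_swollen / W_dry
Q = 21.24 / 4.72
Q = 4.5

Q = 4.5


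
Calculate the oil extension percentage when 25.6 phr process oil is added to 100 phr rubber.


Oil % = oil / (100 + oil) * 100
= 25.6 / (100 + 25.6) * 100
= 25.6 / 125.6 * 100
= 20.38%

20.38%


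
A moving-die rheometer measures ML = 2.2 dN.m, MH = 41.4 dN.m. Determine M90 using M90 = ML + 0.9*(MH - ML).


M90 = ML + 0.9 * (MH - ML)
M90 = 2.2 + 0.9 * (41.4 - 2.2)
M90 = 2.2 + 0.9 * 39.2
M90 = 37.48 dN.m

37.48 dN.m


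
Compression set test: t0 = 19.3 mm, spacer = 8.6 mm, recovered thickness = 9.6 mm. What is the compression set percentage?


CS = (t0 - recovered) / (t0 - ts) * 100
= (19.3 - 9.6) / (19.3 - 8.6) * 100
= 9.7 / 10.7 * 100
= 90.7%

90.7%


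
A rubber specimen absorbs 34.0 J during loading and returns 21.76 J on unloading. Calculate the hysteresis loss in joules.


Hysteresis loss = loading - unloading
= 34.0 - 21.76
= 12.24 J

12.24 J


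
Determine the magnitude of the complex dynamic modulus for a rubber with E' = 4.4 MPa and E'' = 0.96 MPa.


|E*| = sqrt(E'^2 + E''^2)
= sqrt(4.4^2 + 0.96^2)
= sqrt(19.3600 + 0.9216)
= 4.504 MPa

4.504 MPa


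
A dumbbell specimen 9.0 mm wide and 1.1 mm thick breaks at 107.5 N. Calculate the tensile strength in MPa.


Area = width * thickness = 9.0 * 1.1 = 9.9 mm^2
TS = force / area = 107.5 / 9.9 = 10.86 MPa

10.86 MPa


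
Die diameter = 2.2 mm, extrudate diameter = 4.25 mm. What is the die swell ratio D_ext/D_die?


Die swell ratio = D_extrudate / D_die
= 4.25 / 2.2
= 1.932

Die swell = 1.932


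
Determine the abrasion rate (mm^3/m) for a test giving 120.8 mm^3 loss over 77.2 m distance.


Rate = volume_loss / distance
= 120.8 / 77.2
= 1.565 mm^3/m

1.565 mm^3/m


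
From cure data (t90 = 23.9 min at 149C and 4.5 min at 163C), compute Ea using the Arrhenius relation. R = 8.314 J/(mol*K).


T1 = 422.15 K, T2 = 436.15 K
1/T1 - 1/T2 = 7.6037e-05
ln(t1/t2) = ln(23.9/4.5) = 1.6698
Ea = 8.314 * 1.6698 / 7.6037e-05 = 182578.3962 J/mol
Ea = 182.58 kJ/mol

182.58 kJ/mol


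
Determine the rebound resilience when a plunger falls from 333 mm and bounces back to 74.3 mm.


Resilience = h_rebound / h_drop * 100
= 74.3 / 333 * 100
= 22.3%

22.3%


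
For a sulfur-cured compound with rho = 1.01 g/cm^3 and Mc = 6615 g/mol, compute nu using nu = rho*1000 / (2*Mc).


nu = rho * 1000 / (2 * Mc)
nu = 1.01 * 1000 / (2 * 6615)
nu = 1010.0 / 13230
nu = 0.0763 mol/L

0.0763 mol/L


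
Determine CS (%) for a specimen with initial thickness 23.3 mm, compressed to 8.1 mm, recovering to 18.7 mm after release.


CS = (t0 - recovered) / (t0 - ts) * 100
= (23.3 - 18.7) / (23.3 - 8.1) * 100
= 4.6 / 15.2 * 100
= 30.3%

30.3%


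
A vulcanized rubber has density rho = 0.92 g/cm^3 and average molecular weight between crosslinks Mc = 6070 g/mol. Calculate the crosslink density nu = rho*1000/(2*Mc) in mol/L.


nu = rho * 1000 / (2 * Mc)
nu = 0.92 * 1000 / (2 * 6070)
nu = 920.0 / 12140
nu = 0.0758 mol/L

0.0758 mol/L


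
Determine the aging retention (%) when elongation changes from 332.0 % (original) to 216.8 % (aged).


Retention = aged / original * 100
= 216.8 / 332.0 * 100
= 65.3%

65.3%


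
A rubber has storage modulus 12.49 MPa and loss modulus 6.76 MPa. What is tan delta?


tan delta = E'' / E'
= 6.76 / 12.49
= 0.5412

tan delta = 0.5412


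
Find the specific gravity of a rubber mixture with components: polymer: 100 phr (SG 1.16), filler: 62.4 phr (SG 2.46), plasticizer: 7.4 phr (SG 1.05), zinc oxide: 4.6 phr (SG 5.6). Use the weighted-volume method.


Sum of weights = 174.4
Volume contributions:
  polymer: 100/1.16 = 86.2069
  filler: 62.4/2.46 = 25.3659
  plasticizer: 7.4/1.05 = 7.0476
  zinc oxide: 4.6/5.6 = 0.8214
Sum of volumes = 119.4418
SG = 174.4 / 119.4418 = 1.46

SG = 1.46


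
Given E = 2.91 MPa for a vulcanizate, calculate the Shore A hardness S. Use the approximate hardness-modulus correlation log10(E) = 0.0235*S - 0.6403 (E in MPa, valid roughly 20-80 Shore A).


log10(E) = 0.0235*S - 0.6403  =>  S = (log10(E) + 0.6403) / 0.0235
log10(2.91) = 0.463893
S = (0.463893 + 0.6403) / 0.0235 = 1.104193 / 0.0235
S = 47.0

Shore A = 47.0


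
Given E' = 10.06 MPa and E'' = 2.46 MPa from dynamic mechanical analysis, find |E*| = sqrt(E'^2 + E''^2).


|E*| = sqrt(E'^2 + E''^2)
= sqrt(10.06^2 + 2.46^2)
= sqrt(101.2036 + 6.0516)
= 10.356 MPa

10.356 MPa


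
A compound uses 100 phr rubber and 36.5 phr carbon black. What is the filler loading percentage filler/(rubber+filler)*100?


Filler % = filler / (rubber + filler) * 100
= 36.5 / (100 + 36.5) * 100
= 36.5 / 136.5 * 100
= 26.74%

26.74%


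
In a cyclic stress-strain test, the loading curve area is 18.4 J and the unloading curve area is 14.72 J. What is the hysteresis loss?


Hysteresis loss = loading - unloading
= 18.4 - 14.72
= 3.68 J

3.68 J


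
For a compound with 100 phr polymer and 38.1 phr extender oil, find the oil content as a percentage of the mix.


Oil % = oil / (100 + oil) * 100
= 38.1 / (100 + 38.1) * 100
= 38.1 / 138.1 * 100
= 27.59%

27.59%


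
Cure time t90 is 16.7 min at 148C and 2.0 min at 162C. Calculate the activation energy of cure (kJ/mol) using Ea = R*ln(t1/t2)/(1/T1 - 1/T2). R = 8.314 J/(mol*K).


T1 = 421.15 K, T2 = 435.15 K
1/T1 - 1/T2 = 7.6393e-05
ln(t1/t2) = ln(16.7/2.0) = 2.1223
Ea = 8.314 * 2.1223 / 7.6393e-05 = 230970.5885 J/mol
Ea = 230.97 kJ/mol

230.97 kJ/mol


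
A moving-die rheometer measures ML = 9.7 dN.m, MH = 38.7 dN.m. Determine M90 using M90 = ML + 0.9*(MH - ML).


M90 = ML + 0.9 * (MH - ML)
M90 = 9.7 + 0.9 * (38.7 - 9.7)
M90 = 9.7 + 0.9 * 29.0
M90 = 35.8 dN.m

35.8 dN.m


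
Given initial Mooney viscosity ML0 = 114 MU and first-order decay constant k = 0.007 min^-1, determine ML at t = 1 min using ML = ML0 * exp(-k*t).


ML = ML0 * exp(-k * t)
ML = 114 * exp(-0.007 * 1)
ML = 114 * 0.9930
ML = 113.2 MU

113.2 MU


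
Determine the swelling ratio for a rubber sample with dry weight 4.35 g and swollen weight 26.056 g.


Q = W_swollen / W_dry
Q = 26.056 / 4.35
Q = 5.99

Q = 5.99


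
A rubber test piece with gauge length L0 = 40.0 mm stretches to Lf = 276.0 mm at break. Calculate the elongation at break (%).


Elongation = (Lf - L0) / L0 * 100
= (276.0 - 40.0) / 40.0 * 100
= 236.0 / 40.0 * 100
= 590.0%

590.0%


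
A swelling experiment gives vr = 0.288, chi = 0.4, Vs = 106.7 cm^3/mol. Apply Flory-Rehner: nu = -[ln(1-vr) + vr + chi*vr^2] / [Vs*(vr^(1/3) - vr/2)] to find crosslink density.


ln(1 - vr) = ln(1 - 0.288) = -0.3397
Numerator = -((-0.3397) + 0.288 + 0.4 * 0.288^2) = 0.0185
Denominator = 106.7 * (0.288^(1/3) - 0.288/2) = 55.0983
nu = 0.0185 / 55.0983 = 3.3576e-04 mol/cm^3

3.3576e-04 mol/cm^3


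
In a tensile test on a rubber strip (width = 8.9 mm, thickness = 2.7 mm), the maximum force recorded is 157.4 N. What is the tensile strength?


Area = width * thickness = 8.9 * 2.7 = 24.03 mm^2
TS = force / area = 157.4 / 24.03 = 6.55 MPa

6.55 MPa


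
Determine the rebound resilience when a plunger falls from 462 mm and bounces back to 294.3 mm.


Resilience = h_rebound / h_drop * 100
= 294.3 / 462 * 100
= 63.7%

63.7%


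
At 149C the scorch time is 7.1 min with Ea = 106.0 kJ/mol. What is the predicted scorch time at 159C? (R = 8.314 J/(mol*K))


Convert temperatures: T1 = 149 + 273.15 = 422.15 K, T2 = 159 + 273.15 = 432.15 K
ts2_new = 7.1 * exp(106000 / 8.314 * (1/432.15 - 1/422.15))
1/T2 - 1/T1 = -5.4815e-05
ts2_new = 3.53 min

3.53 min


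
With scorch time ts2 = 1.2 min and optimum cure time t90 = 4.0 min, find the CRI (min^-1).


CRI = 100 / (t90 - ts2)
= 100 / (4.0 - 1.2)
= 100 / 2.8
= 35.71 min^-1

35.71 min^-1


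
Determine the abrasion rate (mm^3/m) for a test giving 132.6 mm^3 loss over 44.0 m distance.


Rate = volume_loss / distance
= 132.6 / 44.0
= 3.014 mm^3/m

3.014 mm^3/m


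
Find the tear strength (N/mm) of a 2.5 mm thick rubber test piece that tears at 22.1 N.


Tear strength = force / thickness
= 22.1 / 2.5
= 8.84 N/mm

8.84 N/mm


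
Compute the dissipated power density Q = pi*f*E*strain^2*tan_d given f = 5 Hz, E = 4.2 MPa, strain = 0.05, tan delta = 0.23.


Q = pi * f * E * strain^2 * tan_d
= pi * 5 * 4.2 * 0.05^2 * 0.23
= pi * 5 * 4.2 * 0.0025 * 0.23
= 0.0379

Q = 0.0379


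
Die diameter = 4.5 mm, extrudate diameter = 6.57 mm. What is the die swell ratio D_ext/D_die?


Die swell ratio = D_extrudate / D_die
= 6.57 / 4.5
= 1.46

Die swell = 1.46


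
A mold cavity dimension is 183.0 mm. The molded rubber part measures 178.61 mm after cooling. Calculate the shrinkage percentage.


Shrinkage = (mold - part) / mold * 100
= (183.0 - 178.61) / 183.0 * 100
= 4.39 / 183.0 * 100
= 2.4%

2.4%


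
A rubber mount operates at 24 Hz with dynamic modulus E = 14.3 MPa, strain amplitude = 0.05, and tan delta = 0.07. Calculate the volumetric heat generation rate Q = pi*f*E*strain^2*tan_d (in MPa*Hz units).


Q = pi * f * E * strain^2 * tan_d
= pi * 24 * 14.3 * 0.05^2 * 0.07
= pi * 24 * 14.3 * 0.0025 * 0.07
= 0.1887

Q = 0.1887


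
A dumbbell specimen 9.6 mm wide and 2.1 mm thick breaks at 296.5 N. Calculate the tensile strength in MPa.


Area = width * thickness = 9.6 * 2.1 = 20.16 mm^2
TS = force / area = 296.5 / 20.16 = 14.71 MPa

14.71 MPa


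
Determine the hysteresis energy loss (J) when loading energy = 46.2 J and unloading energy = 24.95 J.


Hysteresis loss = loading - unloading
= 46.2 - 24.95
= 21.25 J

21.25 J


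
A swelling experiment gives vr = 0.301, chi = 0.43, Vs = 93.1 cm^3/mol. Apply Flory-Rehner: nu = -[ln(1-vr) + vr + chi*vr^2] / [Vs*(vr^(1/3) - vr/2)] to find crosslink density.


ln(1 - vr) = ln(1 - 0.301) = -0.3581
Numerator = -((-0.3581) + 0.301 + 0.43 * 0.301^2) = 0.0181
Denominator = 93.1 * (0.301^(1/3) - 0.301/2) = 48.3818
nu = 0.0181 / 48.3818 = 3.7506e-04 mol/cm^3

3.7506e-04 mol/cm^3


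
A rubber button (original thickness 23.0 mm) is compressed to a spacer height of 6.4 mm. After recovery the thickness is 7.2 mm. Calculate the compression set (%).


CS = (t0 - recovered) / (t0 - ts) * 100
= (23.0 - 7.2) / (23.0 - 6.4) * 100
= 15.8 / 16.6 * 100
= 95.2%

95.2%


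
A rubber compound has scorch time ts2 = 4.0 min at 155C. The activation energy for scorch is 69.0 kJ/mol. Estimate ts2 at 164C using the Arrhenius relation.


Convert temperatures: T1 = 155 + 273.15 = 428.15 K, T2 = 164 + 273.15 = 437.15 K
ts2_new = 4.0 * exp(69000 / 8.314 * (1/437.15 - 1/428.15))
1/T2 - 1/T1 = -4.8086e-05
ts2_new = 2.68 min

2.68 min


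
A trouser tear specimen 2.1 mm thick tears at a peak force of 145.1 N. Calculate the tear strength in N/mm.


Tear strength = force / thickness
= 145.1 / 2.1
= 69.1 N/mm

69.1 N/mm


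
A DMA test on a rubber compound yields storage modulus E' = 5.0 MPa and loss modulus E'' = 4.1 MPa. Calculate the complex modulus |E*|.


|E*| = sqrt(E'^2 + E''^2)
= sqrt(5.0^2 + 4.1^2)
= sqrt(25.0000 + 16.8100)
= 6.466 MPa

6.466 MPa


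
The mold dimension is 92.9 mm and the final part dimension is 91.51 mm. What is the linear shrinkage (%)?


Shrinkage = (mold - part) / mold * 100
= (92.9 - 91.51) / 92.9 * 100
= 1.39 / 92.9 * 100
= 1.5%

1.5%


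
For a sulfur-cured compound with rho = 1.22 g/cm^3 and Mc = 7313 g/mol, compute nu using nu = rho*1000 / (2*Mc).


nu = rho * 1000 / (2 * Mc)
nu = 1.22 * 1000 / (2 * 7313)
nu = 1220.0 / 14626
nu = 0.0834 mol/L

0.0834 mol/L


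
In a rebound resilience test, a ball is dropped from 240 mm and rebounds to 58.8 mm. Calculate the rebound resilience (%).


Resilience = h_rebound / h_drop * 100
= 58.8 / 240 * 100
= 24.5%

24.5%


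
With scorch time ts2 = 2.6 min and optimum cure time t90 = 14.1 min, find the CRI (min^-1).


CRI = 100 / (t90 - ts2)
= 100 / (14.1 - 2.6)
= 100 / 11.5
= 8.7 min^-1

8.7 min^-1


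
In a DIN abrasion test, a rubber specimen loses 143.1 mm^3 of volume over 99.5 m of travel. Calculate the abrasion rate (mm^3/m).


Rate = volume_loss / distance
= 143.1 / 99.5
= 1.438 mm^3/m

1.438 mm^3/m


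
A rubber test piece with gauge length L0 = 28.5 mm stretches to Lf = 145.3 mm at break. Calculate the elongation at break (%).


Elongation = (Lf - L0) / L0 * 100
= (145.3 - 28.5) / 28.5 * 100
= 116.8 / 28.5 * 100
= 409.8%

409.8%


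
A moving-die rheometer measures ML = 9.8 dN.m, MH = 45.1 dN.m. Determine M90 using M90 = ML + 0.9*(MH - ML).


M90 = ML + 0.9 * (MH - ML)
M90 = 9.8 + 0.9 * (45.1 - 9.8)
M90 = 9.8 + 0.9 * 35.3
M90 = 41.57 dN.m

41.57 dN.m


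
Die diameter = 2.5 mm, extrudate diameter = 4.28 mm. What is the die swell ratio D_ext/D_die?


Die swell ratio = D_extrudate / D_die
= 4.28 / 2.5
= 1.712

Die swell = 1.712


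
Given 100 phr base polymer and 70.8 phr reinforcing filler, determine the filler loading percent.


Filler % = filler / (rubber + filler) * 100
= 70.8 / (100 + 70.8) * 100
= 70.8 / 170.8 * 100
= 41.45%

41.45%


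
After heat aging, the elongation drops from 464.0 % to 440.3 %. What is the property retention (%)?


Retention = aged / original * 100
= 440.3 / 464.0 * 100
= 94.9%

94.9%


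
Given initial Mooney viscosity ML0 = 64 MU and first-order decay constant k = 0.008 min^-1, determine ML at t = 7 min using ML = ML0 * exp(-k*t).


ML = ML0 * exp(-k * t)
ML = 64 * exp(-0.008 * 7)
ML = 64 * 0.9455
ML = 60.51 MU

60.51 MU


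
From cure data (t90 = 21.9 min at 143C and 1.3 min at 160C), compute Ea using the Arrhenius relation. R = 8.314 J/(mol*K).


T1 = 416.15 K, T2 = 433.15 K
1/T1 - 1/T2 = 9.4311e-05
ln(t1/t2) = ln(21.9/1.3) = 2.8241
Ea = 8.314 * 2.8241 / 9.4311e-05 = 248961.8645 J/mol
Ea = 248.96 kJ/mol

248.96 kJ/mol


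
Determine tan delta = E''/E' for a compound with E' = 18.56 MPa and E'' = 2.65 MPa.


tan delta = E'' / E'
= 2.65 / 18.56
= 0.1428

tan delta = 0.1428


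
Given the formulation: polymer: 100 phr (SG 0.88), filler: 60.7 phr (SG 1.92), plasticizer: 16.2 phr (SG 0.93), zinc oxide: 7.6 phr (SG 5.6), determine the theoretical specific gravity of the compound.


Sum of weights = 184.5
Volume contributions:
  polymer: 100/0.88 = 113.6364
  filler: 60.7/1.92 = 31.6146
  plasticizer: 16.2/0.93 = 17.4194
  zinc oxide: 7.6/5.6 = 1.3571
Sum of volumes = 164.0274
SG = 184.5 / 164.0274 = 1.125

SG = 1.125


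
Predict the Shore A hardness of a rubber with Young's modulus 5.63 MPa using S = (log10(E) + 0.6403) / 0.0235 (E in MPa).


log10(E) = 0.0235*S - 0.6403  =>  S = (log10(E) + 0.6403) / 0.0235
log10(5.63) = 0.750508
S = (0.750508 + 0.6403) / 0.0235 = 1.390808 / 0.0235
S = 59.2

Shore A = 59.2


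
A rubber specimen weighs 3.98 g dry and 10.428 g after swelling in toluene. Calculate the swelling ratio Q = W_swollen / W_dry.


Q = W_swollen / W_dry
Q = 10.428 / 3.98
Q = 2.62

Q = 2.62


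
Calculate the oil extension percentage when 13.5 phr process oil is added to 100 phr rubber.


Oil % = oil / (100 + oil) * 100
= 13.5 / (100 + 13.5) * 100
= 13.5 / 113.5 * 100
= 11.89%

11.89%


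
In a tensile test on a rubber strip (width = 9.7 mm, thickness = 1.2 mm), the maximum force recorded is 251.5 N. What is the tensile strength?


Area = width * thickness = 9.7 * 1.2 = 11.64 mm^2
TS = force / area = 251.5 / 11.64 = 21.61 MPa

21.61 MPa


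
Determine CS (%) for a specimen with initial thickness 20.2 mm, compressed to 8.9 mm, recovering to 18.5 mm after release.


CS = (t0 - recovered) / (t0 - ts) * 100
= (20.2 - 18.5) / (20.2 - 8.9) * 100
= 1.7 / 11.3 * 100
= 15.0%

15.0%


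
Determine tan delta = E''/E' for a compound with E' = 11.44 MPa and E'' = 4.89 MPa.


tan delta = E'' / E'
= 4.89 / 11.44
= 0.4274

tan delta = 0.4274


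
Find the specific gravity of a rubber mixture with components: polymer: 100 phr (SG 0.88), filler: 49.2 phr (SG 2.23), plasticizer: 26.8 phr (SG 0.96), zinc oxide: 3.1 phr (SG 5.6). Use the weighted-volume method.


Sum of weights = 179.1
Volume contributions:
  polymer: 100/0.88 = 113.6364
  filler: 49.2/2.23 = 22.0628
  plasticizer: 26.8/0.96 = 27.9167
  zinc oxide: 3.1/5.6 = 0.5536
Sum of volumes = 164.1694
SG = 179.1 / 164.1694 = 1.091

SG = 1.091


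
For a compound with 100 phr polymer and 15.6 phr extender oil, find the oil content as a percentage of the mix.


Oil % = oil / (100 + oil) * 100
= 15.6 / (100 + 15.6) * 100
= 15.6 / 115.6 * 100
= 13.49%

13.49%


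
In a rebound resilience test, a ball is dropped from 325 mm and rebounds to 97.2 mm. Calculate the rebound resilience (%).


Resilience = h_rebound / h_drop * 100
= 97.2 / 325 * 100
= 29.9%

29.9%


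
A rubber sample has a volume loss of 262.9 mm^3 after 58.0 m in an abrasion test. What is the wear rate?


Rate = volume_loss / distance
= 262.9 / 58.0
= 4.533 mm^3/m

4.533 mm^3/m


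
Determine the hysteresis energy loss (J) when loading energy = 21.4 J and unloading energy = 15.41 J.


Hysteresis loss = loading - unloading
= 21.4 - 15.41
= 5.99 J

5.99 J


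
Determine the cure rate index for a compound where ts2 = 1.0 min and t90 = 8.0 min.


CRI = 100 / (t90 - ts2)
= 100 / (8.0 - 1.0)
= 100 / 7.0
= 14.29 min^-1

14.29 min^-1


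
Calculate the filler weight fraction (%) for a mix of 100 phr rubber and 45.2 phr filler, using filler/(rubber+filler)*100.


Filler % = filler / (rubber + filler) * 100
= 45.2 / (100 + 45.2) * 100
= 45.2 / 145.2 * 100
= 31.13%

31.13%


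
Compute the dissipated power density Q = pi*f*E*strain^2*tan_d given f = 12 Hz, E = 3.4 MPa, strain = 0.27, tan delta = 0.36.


Q = pi * f * E * strain^2 * tan_d
= pi * 12 * 3.4 * 0.27^2 * 0.36
= pi * 12 * 3.4 * 0.0729 * 0.36
= 3.3639

Q = 3.3639


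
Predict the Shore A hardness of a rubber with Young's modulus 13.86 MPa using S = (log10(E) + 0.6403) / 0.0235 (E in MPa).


log10(E) = 0.0235*S - 0.6403  =>  S = (log10(E) + 0.6403) / 0.0235
log10(13.86) = 1.141763
S = (1.141763 + 0.6403) / 0.0235 = 1.782063 / 0.0235
S = 75.8

Shore A = 75.8


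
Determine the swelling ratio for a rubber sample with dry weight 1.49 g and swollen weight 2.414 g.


Q = W_swollen / W_dry
Q = 2.414 / 1.49
Q = 1.62

Q = 1.62


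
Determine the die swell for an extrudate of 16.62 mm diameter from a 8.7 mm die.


Die swell ratio = D_extrudate / D_die
= 16.62 / 8.7
= 1.91

Die swell = 1.91


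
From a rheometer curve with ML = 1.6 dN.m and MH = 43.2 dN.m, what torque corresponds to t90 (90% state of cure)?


M90 = ML + 0.9 * (MH - ML)
M90 = 1.6 + 0.9 * (43.2 - 1.6)
M90 = 1.6 + 0.9 * 41.6
M90 = 39.04 dN.m

39.04 dN.m


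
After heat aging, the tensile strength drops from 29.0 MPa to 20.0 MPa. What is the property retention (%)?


Retention = aged / original * 100
= 20.0 / 29.0 * 100
= 69.0%

69.0%


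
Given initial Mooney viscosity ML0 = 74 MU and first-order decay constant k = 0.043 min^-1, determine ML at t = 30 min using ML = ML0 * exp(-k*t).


ML = ML0 * exp(-k * t)
ML = 74 * exp(-0.043 * 30)
ML = 74 * 0.2753
ML = 20.37 MU

20.37 MU


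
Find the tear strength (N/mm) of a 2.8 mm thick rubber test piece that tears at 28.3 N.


Tear strength = force / thickness
= 28.3 / 2.8
= 10.11 N/mm

10.11 N/mm


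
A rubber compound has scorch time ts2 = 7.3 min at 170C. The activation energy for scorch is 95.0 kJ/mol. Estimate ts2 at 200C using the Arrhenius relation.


Convert temperatures: T1 = 170 + 273.15 = 443.15 K, T2 = 200 + 273.15 = 473.15 K
ts2_new = 7.3 * exp(95000 / 8.314 * (1/473.15 - 1/443.15))
1/T2 - 1/T1 = -1.4308e-04
ts2_new = 1.42 min

1.42 min


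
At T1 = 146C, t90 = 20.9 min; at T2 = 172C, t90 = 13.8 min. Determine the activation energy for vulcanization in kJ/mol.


T1 = 419.15 K, T2 = 445.15 K
1/T1 - 1/T2 = 1.3935e-04
ln(t1/t2) = ln(20.9/13.8) = 0.4151
Ea = 8.314 * 0.4151 / 1.3935e-04 = 24765.3757 J/mol
Ea = 24.77 kJ/mol

24.77 kJ/mol


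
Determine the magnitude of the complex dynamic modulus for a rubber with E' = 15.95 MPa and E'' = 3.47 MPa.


|E*| = sqrt(E'^2 + E''^2)
= sqrt(15.95^2 + 3.47^2)
= sqrt(254.4025 + 12.0409)
= 16.323 MPa

16.323 MPa


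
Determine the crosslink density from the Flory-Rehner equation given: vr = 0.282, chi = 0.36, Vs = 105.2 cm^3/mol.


ln(1 - vr) = ln(1 - 0.282) = -0.3313
Numerator = -((-0.3313) + 0.282 + 0.36 * 0.282^2) = 0.0207
Denominator = 105.2 * (0.282^(1/3) - 0.282/2) = 54.1535
nu = 0.0207 / 54.1535 = 3.8145e-04 mol/cm^3

3.8145e-04 mol/cm^3


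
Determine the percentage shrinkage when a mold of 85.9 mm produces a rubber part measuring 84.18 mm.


Shrinkage = (mold - part) / mold * 100
= (85.9 - 84.18) / 85.9 * 100
= 1.72 / 85.9 * 100
= 2.0%

2.0%


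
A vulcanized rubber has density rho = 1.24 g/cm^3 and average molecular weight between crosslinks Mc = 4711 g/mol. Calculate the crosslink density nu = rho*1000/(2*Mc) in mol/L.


nu = rho * 1000 / (2 * Mc)
nu = 1.24 * 1000 / (2 * 4711)
nu = 1240.0 / 9422
nu = 0.1316 mol/L

0.1316 mol/L


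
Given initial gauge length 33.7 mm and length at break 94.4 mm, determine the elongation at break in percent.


Elongation = (Lf - L0) / L0 * 100
= (94.4 - 33.7) / 33.7 * 100
= 60.7 / 33.7 * 100
= 180.1%

180.1%


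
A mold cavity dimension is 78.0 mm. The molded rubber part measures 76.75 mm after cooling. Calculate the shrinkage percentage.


Shrinkage = (mold - part) / mold * 100
= (78.0 - 76.75) / 78.0 * 100
= 1.25 / 78.0 * 100
= 1.6%

1.6%


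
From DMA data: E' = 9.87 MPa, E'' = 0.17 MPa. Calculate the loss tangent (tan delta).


tan delta = E'' / E'
= 0.17 / 9.87
= 0.0172

tan delta = 0.0172


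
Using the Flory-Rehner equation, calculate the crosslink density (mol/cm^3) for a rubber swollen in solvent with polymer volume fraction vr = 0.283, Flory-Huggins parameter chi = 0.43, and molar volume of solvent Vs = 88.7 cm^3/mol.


ln(1 - vr) = ln(1 - 0.283) = -0.3327
Numerator = -((-0.3327) + 0.283 + 0.43 * 0.283^2) = 0.0152
Denominator = 88.7 * (0.283^(1/3) - 0.283/2) = 45.6842
nu = 0.0152 / 45.6842 = 3.3362e-04 mol/cm^3

3.3362e-04 mol/cm^3


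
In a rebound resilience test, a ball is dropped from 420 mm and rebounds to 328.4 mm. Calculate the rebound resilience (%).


Resilience = h_rebound / h_drop * 100
= 328.4 / 420 * 100
= 78.2%

78.2%


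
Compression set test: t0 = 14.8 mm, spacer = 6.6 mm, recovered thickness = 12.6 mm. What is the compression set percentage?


CS = (t0 - recovered) / (t0 - ts) * 100
= (14.8 - 12.6) / (14.8 - 6.6) * 100
= 2.2 / 8.2 * 100
= 26.8%

26.8%


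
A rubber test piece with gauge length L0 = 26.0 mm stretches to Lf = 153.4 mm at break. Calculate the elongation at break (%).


Elongation = (Lf - L0) / L0 * 100
= (153.4 - 26.0) / 26.0 * 100
= 127.4 / 26.0 * 100
= 490.0%

490.0%


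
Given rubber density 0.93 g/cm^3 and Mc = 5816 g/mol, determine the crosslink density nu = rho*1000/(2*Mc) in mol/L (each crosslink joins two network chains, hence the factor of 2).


nu = rho * 1000 / (2 * Mc)
nu = 0.93 * 1000 / (2 * 5816)
nu = 930.0 / 11632
nu = 0.0800 mol/L

0.0800 mol/L


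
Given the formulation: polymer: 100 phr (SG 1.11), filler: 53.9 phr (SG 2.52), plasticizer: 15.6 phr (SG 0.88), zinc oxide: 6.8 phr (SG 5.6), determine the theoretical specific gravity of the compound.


Sum of weights = 176.3
Volume contributions:
  polymer: 100/1.11 = 90.0901
  filler: 53.9/2.52 = 21.3889
  plasticizer: 15.6/0.88 = 17.7273
  zinc oxide: 6.8/5.6 = 1.2143
Sum of volumes = 130.4205
SG = 176.3 / 130.4205 = 1.352

SG = 1.352


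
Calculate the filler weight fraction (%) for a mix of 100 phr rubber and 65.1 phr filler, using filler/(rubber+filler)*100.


Filler % = filler / (rubber + filler) * 100
= 65.1 / (100 + 65.1) * 100
= 65.1 / 165.1 * 100
= 39.43%

39.43%


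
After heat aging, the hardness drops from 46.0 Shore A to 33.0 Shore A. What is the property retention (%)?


Retention = aged / original * 100
= 33.0 / 46.0 * 100
= 71.7%

71.7%


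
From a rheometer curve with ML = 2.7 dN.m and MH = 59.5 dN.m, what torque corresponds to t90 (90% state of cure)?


M90 = ML + 0.9 * (MH - ML)
M90 = 2.7 + 0.9 * (59.5 - 2.7)
M90 = 2.7 + 0.9 * 56.8
M90 = 53.82 dN.m

53.82 dN.m


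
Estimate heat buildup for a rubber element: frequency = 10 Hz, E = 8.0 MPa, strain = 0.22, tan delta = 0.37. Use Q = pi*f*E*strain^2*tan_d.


Q = pi * f * E * strain^2 * tan_d
= pi * 10 * 8.0 * 0.22^2 * 0.37
= pi * 10 * 8.0 * 0.0484 * 0.37
= 4.5008

Q = 4.5008


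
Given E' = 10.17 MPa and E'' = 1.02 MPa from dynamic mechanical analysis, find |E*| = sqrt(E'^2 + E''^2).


|E*| = sqrt(E'^2 + E''^2)
= sqrt(10.17^2 + 1.02^2)
= sqrt(103.4289 + 1.0404)
= 10.221 MPa

10.221 MPa


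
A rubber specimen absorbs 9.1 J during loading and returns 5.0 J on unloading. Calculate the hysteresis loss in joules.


Hysteresis loss = loading - unloading
= 9.1 - 5.0
= 4.1 J

4.1 J


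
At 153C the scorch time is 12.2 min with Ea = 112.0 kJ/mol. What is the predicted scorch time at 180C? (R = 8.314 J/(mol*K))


Convert temperatures: T1 = 153 + 273.15 = 426.15 K, T2 = 180 + 273.15 = 453.15 K
ts2_new = 12.2 * exp(112000 / 8.314 * (1/453.15 - 1/426.15))
1/T2 - 1/T1 = -1.3982e-04
ts2_new = 1.86 min

1.86 min


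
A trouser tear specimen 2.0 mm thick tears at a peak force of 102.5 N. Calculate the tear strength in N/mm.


Tear strength = force / thickness
= 102.5 / 2.0
= 51.25 N/mm

51.25 N/mm


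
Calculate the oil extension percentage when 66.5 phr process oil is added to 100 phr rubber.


Oil % = oil / (100 + oil) * 100
= 66.5 / (100 + 66.5) * 100
= 66.5 / 166.5 * 100
= 39.94%

39.94%
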